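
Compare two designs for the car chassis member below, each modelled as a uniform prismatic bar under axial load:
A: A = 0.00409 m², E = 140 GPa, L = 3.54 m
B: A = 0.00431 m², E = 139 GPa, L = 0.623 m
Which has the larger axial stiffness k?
Model: a uniform prismatic bar under axial load, so k = (A·E) / L (SI units).
  A: k = (0.00409 × (1.4 × 10¹¹)) / 3.54 = 1.618 × 10⁸ N/m = 161.8 MN/m
  B: k = (0.00431 × (1.39 × 10¹¹)) / 0.623 = 9.616 × 10⁸ N/m = 961.6 MN/m
961.6 MN/m > 161.8 MN/m, so B is larger.
Final answer: B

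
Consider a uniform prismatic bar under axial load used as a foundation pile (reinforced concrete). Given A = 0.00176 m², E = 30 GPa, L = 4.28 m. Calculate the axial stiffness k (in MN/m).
Model: a uniform prismatic bar under axial load, so k = (A·E) / L.
Convert to SI units:
  E = 30 GPa = 3 × 10¹⁰ Pa
Substitute:
  k = (0.00176 × (3 × 10¹⁰)) / 4.28
  k = 1.234 × 10⁷ N/m
Convert: k = 1.234 × 10⁷ N/m = 12.34 MN/m
Final answer: k = 12.34 MN/m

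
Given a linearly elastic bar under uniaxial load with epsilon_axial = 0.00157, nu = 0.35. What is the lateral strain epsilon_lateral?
Model: a linearly elastic bar under uniaxial load, so epsilon_lateral = -nu·epsilon_axial.
Substitute:
  epsilon_lateral = -(0.35 × 0.00157)
  epsilon_lateral = -0.0005495
Final answer: epsilon_lateral = -0.0005495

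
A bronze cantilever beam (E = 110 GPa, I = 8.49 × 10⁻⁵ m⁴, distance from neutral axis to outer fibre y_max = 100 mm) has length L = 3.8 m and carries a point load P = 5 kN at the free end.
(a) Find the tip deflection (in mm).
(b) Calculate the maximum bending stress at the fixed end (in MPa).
(a) Tip deflection of a cantilever with an end point load: δ = P·L^3 / (3·E·I). Convert P = 5 kN = 5000 N, E = 110 GPa = 1.1 × 10¹¹ Pa.
  δ = (5000 × 3.8^3) / (3 × (1.1 × 10¹¹) × (8.49 × 10⁻⁵)) = 0.009793 m = 9.793 mm
(b) Maximum bending moment at the fixed end: M = P·L = 5000 × 3.8 = 19000 N·m. Convert y_max = 100 mm = 0.1 m.
  σ = M·y_max / I = (19000 × 0.1) / (8.49 × 10⁻⁵) = 2.238 × 10⁷ Pa = 22.38 MPa
Final answer: (a) δ = 9.793 mm, (b) σ = 22.38 MPa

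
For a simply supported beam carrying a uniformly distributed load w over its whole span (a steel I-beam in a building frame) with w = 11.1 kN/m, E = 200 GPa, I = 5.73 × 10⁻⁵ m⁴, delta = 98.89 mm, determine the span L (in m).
Model: a simply supported beam carrying a uniformly distributed load w over its whole span, so delta = (5·w·L^4) / (384·E·I).
Solve for L: L = ((384·delta·E·I) / (5·w))^(1/4).
Convert to SI units:
  w = 11.1 kN/m = 11100 N/m
  E = 200 GPa = 2 × 10¹¹ Pa
  delta = 98.89 mm = 0.09889 m
Substitute:
  L = ((384 × 0.09889 × (2 × 10¹¹) × (5.73 × 10⁻⁵)) / (5 × 11100))^(1/4)
  L = 9.41 m
Final answer: L = 9.41 m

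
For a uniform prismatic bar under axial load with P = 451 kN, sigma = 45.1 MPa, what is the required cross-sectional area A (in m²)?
Model: a uniform prismatic bar under axial load, so sigma = P / A.
Solve for A: A = P / sigma.
Convert to SI units:
  P = 451 kN = 451000 N
  sigma = 45.1 MPa = 4.51 × 10⁷ Pa
Substitute:
  A = 451000 / (4.51 × 10⁷)
  A = 0.01 m²
Final answer: A = 0.01 m²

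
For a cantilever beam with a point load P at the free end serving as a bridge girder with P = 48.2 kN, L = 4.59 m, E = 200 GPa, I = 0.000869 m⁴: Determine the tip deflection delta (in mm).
Model: a cantilever beam with a point load P at the free end, so delta = (P·L^3) / (3·E·I).
Convert to SI units:
  P = 48.2 kN = 48200 N
  E = 200 GPa = 2 × 10¹¹ Pa
Substitute:
  delta = (48200 × 4.59^3) / (3 × (2 × 10¹¹) × 0.000869)
  delta = 0.00894 m
Convert: delta = 0.00894 m = 8.94 mm
Final answer: delta = 8.94 mm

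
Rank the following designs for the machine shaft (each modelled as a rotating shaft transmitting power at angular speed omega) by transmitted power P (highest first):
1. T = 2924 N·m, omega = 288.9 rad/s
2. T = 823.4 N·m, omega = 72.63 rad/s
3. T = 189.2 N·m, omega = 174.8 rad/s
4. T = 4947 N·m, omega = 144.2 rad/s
Model: a rotating shaft transmitting power at angular speed omega, so P = T·omega (SI units).
  Case 1: P = 2924 × 288.9 = 844700 W = 844.7 kW
  Case 2: P = 823.4 × 72.63 = 59800 W = 59.8 kW
  Case 3: P = 189.2 × 174.8 = 33070 W = 33.07 kW
  Case 4: P = 4947 × 144.2 = 713400 W = 713.4 kW
Ordering: 844.7 kW (case 1) > 713.4 kW (case 4) > 59.8 kW (case 2) > 33.07 kW (case 3)
Final answer: 1, 4, 2, 3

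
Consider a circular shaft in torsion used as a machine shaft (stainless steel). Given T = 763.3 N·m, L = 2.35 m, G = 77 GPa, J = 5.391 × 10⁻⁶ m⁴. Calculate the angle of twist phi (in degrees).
Model: a circular shaft in torsion, so phi = (T·L) / (G·J).
Convert to SI units:
  G = 77 GPa = 7.7 × 10¹⁰ Pa
Substitute:
  phi = (763.3 × 2.35) / ((7.7 × 10¹⁰) × (5.391 × 10⁻⁶))
  phi = 0.004321 rad
Convert to degrees: phi = 0.004321 × 180/π = 0.2476°
Final answer: phi = 0.2476°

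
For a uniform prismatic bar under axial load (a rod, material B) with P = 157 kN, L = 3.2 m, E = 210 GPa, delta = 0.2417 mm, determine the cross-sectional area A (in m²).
Model: a uniform prismatic bar under axial load, so delta = (P·L) / (A·E).
Solve for A: A = (P·L) / (delta·E).
Convert to SI units:
  P = 157 kN = 157000 N
  E = 210 GPa = 2.1 × 10¹¹ Pa
  delta = 0.2417 mm = 0.0002417 m
Substitute:
  A = (157000 × 3.2) / (0.0002417 × (2.1 × 10¹¹))
  A = 0.009898 m²
Final answer: A = 0.009898 m²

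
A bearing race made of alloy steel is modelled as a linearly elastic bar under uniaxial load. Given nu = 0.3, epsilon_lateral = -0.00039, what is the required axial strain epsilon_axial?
Model: a linearly elastic bar under uniaxial load, so epsilon_lateral = -nu·epsilon_axial.
Solve for epsilon_axial: epsilon_axial = -epsilon_lateral / nu.
Substitute:
  epsilon_axial = -(-0.00039) / 0.3
  epsilon_axial = 0.0013
Final answer: epsilon_axial = 0.0013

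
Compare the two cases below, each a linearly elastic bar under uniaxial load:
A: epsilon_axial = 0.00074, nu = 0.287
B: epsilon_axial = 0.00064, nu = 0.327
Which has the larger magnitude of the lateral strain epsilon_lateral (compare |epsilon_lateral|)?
Model: a linearly elastic bar under uniaxial load, so epsilon_lateral = -nu·epsilon_axial (SI units).
  A: epsilon_lateral = -(0.287 × 0.00074) = -0.0002124
  B: epsilon_lateral = -(0.327 × 0.00064) = -0.0002093
|epsilon_lateral|: A = 0.0002124, B = 0.0002093, so A is larger in magnitude.
Final answer: A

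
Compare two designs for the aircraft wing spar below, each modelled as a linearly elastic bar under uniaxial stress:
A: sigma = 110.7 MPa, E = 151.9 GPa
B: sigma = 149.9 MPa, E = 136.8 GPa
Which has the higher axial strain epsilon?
Model: a linearly elastic bar under uniaxial stress, so epsilon = sigma / E (SI units).
  A: epsilon = (1.107 × 10⁸) / (1.519 × 10¹¹) = 0.0007288
  B: epsilon = (1.499 × 10⁸) / (1.368 × 10¹¹) = 0.001096
0.001096 > 0.0007288, so B is larger.
Final answer: B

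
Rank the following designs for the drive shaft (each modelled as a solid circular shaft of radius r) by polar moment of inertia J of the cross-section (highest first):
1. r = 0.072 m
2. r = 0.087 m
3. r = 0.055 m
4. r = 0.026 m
Model: a solid circular shaft of radius r, so J = (π·r^4) / 2 (SI units).
  Case 1: J = (π × 0.072^4) / 2 = 4.221 × 10⁻⁵ m⁴
  Case 2: J = (π × 0.087^4) / 2 = 8.999 × 10⁻⁵ m⁴
  Case 3: J = (π × 0.055^4) / 2 = 1.437 × 10⁻⁵ m⁴
  Case 4: J = (π × 0.026^4) / 2 = 7.178 × 10⁻⁷ m⁴
Ordering: 8.999 × 10⁻⁵ m⁴ (case 2) > 4.221 × 10⁻⁵ m⁴ (case 1) > 1.437 × 10⁻⁵ m⁴ (case 3) > 7.178 × 10⁻⁷ m⁴ (case 4)
Final answer: 2, 1, 3, 4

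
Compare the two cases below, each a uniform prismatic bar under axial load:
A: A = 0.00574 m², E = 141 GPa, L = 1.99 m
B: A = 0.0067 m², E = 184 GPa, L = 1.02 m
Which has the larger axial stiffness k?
Model: a uniform prismatic bar under axial load, so k = (A·E) / L (SI units).
  A: k = (0.00574 × (1.41 × 10¹¹)) / 1.99 = 4.067 × 10⁸ N/m = 406.7 MN/m
  B: k = (0.0067 × (1.84 × 10¹¹)) / 1.02 = 1.209 × 10⁹ N/m = 1209 MN/m
1209 MN/m > 406.7 MN/m, so B is larger.
Final answer: B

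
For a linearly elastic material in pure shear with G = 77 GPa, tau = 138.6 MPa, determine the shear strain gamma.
Model: a linearly elastic material in pure shear, so tau = G·gamma.
Solve for gamma: gamma = tau / G.
Convert to SI units:
  G = 77 GPa = 7.7 × 10¹⁰ Pa
  tau = 138.6 MPa = 1.386 × 10⁸ Pa
Substitute:
  gamma = (1.386 × 10⁸) / (7.7 × 10¹⁰)
  gamma = 0.0018
Final answer: gamma = 0.0018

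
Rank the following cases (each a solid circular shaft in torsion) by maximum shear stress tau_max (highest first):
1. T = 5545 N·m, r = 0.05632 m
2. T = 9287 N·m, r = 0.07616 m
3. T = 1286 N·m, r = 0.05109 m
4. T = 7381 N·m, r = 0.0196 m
Model: a solid circular shaft in torsion, so tau_max = (2·T) / (π·r^3) (SI units).
  Case 1: tau_max = (2 × 5545) / (π × 0.05632^3) = 1.976 × 10⁷ Pa = 19.76 MPa
  Case 2: tau_max = (2 × 9287) / (π × 0.07616^3) = 1.338 × 10⁷ Pa = 13.38 MPa
  Case 3: tau_max = (2 × 1286) / (π × 0.05109^3) = 6.139 × 10⁶ Pa = 6.139 MPa
  Case 4: tau_max = (2 × 7381) / (π × 0.0196^3) = 6.241 × 10⁸ Pa = 624.1 MPa
Ordering: 624.1 MPa (case 4) > 19.76 MPa (case 1) > 13.38 MPa (case 2) > 6.139 MPa (case 3)
Final answer: 4, 1, 2, 3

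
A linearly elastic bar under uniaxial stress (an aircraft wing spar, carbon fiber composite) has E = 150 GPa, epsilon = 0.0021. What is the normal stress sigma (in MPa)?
Model: a linearly elastic bar under uniaxial stress, so sigma = E·epsilon.
Convert to SI units:
  E = 150 GPa = 1.5 × 10¹¹ Pa
Substitute:
  sigma = (1.5 × 10¹¹) × 0.0021
  sigma = 3.15 × 10⁸ Pa
Convert: sigma = 3.15 × 10⁸ Pa = 315 MPa
Final answer: sigma = 315 MPa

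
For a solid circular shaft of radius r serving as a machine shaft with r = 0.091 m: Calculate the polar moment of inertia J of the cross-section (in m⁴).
Model: a solid circular shaft of radius r, so J = (π·r^4) / 2.
Substitute:
  J = (π × 0.091^4) / 2
  J = 0.0001077 m⁴
Final answer: J = 0.0001077 m⁴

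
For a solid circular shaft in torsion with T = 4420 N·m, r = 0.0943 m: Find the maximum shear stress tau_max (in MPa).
Model: a solid circular shaft in torsion, so tau_max = (2·T) / (π·r^3).
Substitute:
  tau_max = (2 × 4420) / (π × 0.0943^3)
  tau_max = 3.356 × 10⁶ Pa
Convert: tau_max = 3.356 × 10⁶ Pa = 3.356 MPa
Final answer: tau_max = 3.356 MPa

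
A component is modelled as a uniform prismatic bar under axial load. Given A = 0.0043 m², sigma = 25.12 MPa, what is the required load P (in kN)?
Model: a uniform prismatic bar under axial load, so sigma = P / A.
Solve for P: P = sigma·A.
Convert to SI units:
  sigma = 25.12 MPa = 2.512 × 10⁷ Pa
Substitute:
  P = (2.512 × 10⁷) × 0.0043
  P = 108000 N
Convert: P = 108000 N = 108 kN
Final answer: P = 108 kN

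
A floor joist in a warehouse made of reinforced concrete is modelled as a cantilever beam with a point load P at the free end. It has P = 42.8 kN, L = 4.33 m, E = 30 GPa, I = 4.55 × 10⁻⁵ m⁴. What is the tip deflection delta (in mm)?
Model: a cantilever beam with a point load P at the free end, so delta = (P·L^3) / (3·E·I).
Convert to SI units:
  P = 42.8 kN = 42800 N
  E = 30 GPa = 3 × 10¹⁰ Pa
Substitute:
  delta = (42800 × 4.33^3) / (3 × (3 × 10¹⁰) × (4.55 × 10⁻⁵))
  delta = 0.8485 m
Convert: delta = 0.8485 m = 848.5 mm
Final answer: delta = 848.5 mm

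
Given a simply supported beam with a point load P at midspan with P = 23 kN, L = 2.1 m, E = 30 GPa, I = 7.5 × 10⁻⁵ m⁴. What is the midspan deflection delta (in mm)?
Model: a simply supported beam with a point load P at midspan, so delta = (P·L^3) / (48·E·I).
Convert to SI units:
  P = 23 kN = 23000 N
  E = 30 GPa = 3 × 10¹⁰ Pa
Substitute:
  delta = (23000 × 2.1^3) / (48 × (3 × 10¹⁰) × (7.5 × 10⁻⁵))
  delta = 0.001972 m
Convert: delta = 0.001972 m = 1.972 mm
Final answer: delta = 1.972 mm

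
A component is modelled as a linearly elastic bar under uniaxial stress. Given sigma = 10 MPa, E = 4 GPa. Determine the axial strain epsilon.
Model: a linearly elastic bar under uniaxial stress, so epsilon = sigma / E.
Convert to SI units:
  sigma = 10 MPa = 1 × 10⁷ Pa
  E = 4 GPa = 4 × 10⁹ Pa
Substitute:
  epsilon = (1 × 10⁷) / (4 × 10⁹)
  epsilon = 0.0025
Final answer: epsilon = 0.0025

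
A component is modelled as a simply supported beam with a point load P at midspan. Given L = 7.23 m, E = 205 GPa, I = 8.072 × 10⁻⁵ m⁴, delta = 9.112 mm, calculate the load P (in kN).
Model: a simply supported beam with a point load P at midspan, so delta = (P·L^3) / (48·E·I).
Solve for P: P = (48·delta·E·I) / L^3.
Convert to SI units:
  E = 205 GPa = 2.05 × 10¹¹ Pa
  delta = 9.112 mm = 0.009112 m
Substitute:
  P = (48 × 0.009112 × (2.05 × 10¹¹) × (8.072 × 10⁻⁵)) / 7.23^3
  P = 19150 N
Convert: P = 19150 N = 19.15 kN
Final answer: P = 19.15 kN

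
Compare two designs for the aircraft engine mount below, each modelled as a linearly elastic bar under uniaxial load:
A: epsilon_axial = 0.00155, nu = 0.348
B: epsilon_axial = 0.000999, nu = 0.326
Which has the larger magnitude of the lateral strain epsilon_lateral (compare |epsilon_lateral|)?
Model: a linearly elastic bar under uniaxial load, so epsilon_lateral = -nu·epsilon_axial (SI units).
  A: epsilon_lateral = -(0.348 × 0.00155) = -0.0005394
  B: epsilon_lateral = -(0.326 × 0.000999) = -0.0003257
|epsilon_lateral|: A = 0.0005394, B = 0.0003257, so A is larger in magnitude.
Final answer: A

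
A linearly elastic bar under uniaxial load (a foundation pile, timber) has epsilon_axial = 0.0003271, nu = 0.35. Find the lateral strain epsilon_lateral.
Model: a linearly elastic bar under uniaxial load, so epsilon_lateral = -nu·epsilon_axial.
Substitute:
  epsilon_lateral = -(0.35 × 0.0003271)
  epsilon_lateral = -0.0001145
Final answer: epsilon_lateral = -0.0001145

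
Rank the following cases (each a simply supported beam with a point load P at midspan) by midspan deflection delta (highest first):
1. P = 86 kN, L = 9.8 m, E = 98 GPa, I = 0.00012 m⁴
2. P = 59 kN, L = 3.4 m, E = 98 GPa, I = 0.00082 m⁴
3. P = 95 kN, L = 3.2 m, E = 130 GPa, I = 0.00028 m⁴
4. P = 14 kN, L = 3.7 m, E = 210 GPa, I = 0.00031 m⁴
Model: a simply supported beam with a point load P at midspan, so delta = (P·L^3) / (48·E·I) (SI units).
  Case 1: delta = (86000 × 9.8^3) / (48 × (9.8 × 10¹⁰) × 0.00012) = 0.1434 m = 143.4 mm
  Case 2: delta = (59000 × 3.4^3) / (48 × (9.8 × 10¹⁰) × 0.00082) = 0.0006012 m = 0.6012 mm
  Case 3: delta = (95000 × 3.2^3) / (48 × (1.3 × 10¹¹) × 0.00028) = 0.001782 m = 1.782 mm
  Case 4: delta = (14000 × 3.7^3) / (48 × (2.1 × 10¹¹) × 0.00031) = 0.0002269 m = 0.2269 mm
Ordering: 143.4 mm (case 1) > 1.782 mm (case 3) > 0.6012 mm (case 2) > 0.2269 mm (case 4)
Final answer: 1, 3, 2, 4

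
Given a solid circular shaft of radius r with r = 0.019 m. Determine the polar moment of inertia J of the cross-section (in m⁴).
Model: a solid circular shaft of radius r, so J = (π·r^4) / 2.
Substitute:
  J = (π × 0.019^4) / 2
  J = 2.047 × 10⁻⁷ m⁴
Final answer: J = 2.047 × 10⁻⁷ m⁴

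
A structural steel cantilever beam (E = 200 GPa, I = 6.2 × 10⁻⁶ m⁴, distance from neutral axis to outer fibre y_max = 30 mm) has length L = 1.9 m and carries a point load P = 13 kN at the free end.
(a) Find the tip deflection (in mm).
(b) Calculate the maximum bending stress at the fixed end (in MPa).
(a) Tip deflection of a cantilever with an end point load: δ = P·L^3 / (3·E·I). Convert P = 13 kN = 13000 N, E = 200 GPa = 2 × 10¹¹ Pa.
  δ = (13000 × 1.9^3) / (3 × (2 × 10¹¹) × (6.2 × 10⁻⁶)) = 0.02397 m = 23.97 mm
(b) Maximum bending moment at the fixed end: M = P·L = 13000 × 1.9 = 24700 N·m. Convert y_max = 30 mm = 0.03 m.
  σ = M·y_max / I = (24700 × 0.03) / (6.2 × 10⁻⁶) = 1.195 × 10⁸ Pa = 119.5 MPa
Final answer: (a) δ = 23.97 mm, (b) σ = 119.5 MPa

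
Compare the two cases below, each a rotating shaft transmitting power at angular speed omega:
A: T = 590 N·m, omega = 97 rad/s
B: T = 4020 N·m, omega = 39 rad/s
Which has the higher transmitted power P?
Model: a rotating shaft transmitting power at angular speed omega, so P = T·omega (SI units).
  A: P = 590 × 97 = 57230 W = 57.23 kW
  B: P = 4020 × 39 = 156800 W = 156.8 kW
156.8 kW > 57.23 kW, so B is larger.
Final answer: B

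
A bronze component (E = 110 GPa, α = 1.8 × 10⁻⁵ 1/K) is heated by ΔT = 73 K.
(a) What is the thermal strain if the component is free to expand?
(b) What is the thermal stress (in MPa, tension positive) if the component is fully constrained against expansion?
(a) Free thermal strain ε_th = α·ΔT = (1.8 × 10⁻⁵) × 73 = 0.001314
(b) Fully constrained, the expansion is suppressed, so σ = -E·α·ΔT. Convert E = 110 GPa = 1.1 × 10¹¹ Pa.
  σ = -(1.1 × 10¹¹) × (1.8 × 10⁻⁵) × 73 = -1.445 × 10⁸ Pa = -144.5 MPa (compressive)
Final answer: (a) ε_th = 0.001314, (b) σ = -144.5 MPa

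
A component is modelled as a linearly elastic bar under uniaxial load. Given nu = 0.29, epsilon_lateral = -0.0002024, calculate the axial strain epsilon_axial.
Model: a linearly elastic bar under uniaxial load, so epsilon_lateral = -nu·epsilon_axial.
Solve for epsilon_axial: epsilon_axial = -epsilon_lateral / nu.
Substitute:
  epsilon_axial = -(-0.0002024) / 0.29
  epsilon_axial = 0.0006979
Final answer: epsilon_axial = 0.0006979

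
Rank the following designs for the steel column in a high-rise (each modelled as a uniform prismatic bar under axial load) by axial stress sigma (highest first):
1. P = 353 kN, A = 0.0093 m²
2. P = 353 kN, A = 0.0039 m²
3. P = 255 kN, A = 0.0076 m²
Model: a uniform prismatic bar under axial load, so sigma = P / A (SI units).
  Case 1: sigma = 353000 / 0.0093 = 3.796 × 10⁷ Pa = 37.96 MPa
  Case 2: sigma = 353000 / 0.0039 = 9.051 × 10⁷ Pa = 90.51 MPa
  Case 3: sigma = 255000 / 0.0076 = 3.355 × 10⁷ Pa = 33.55 MPa
Ordering: 90.51 MPa (case 2) > 37.96 MPa (case 1) > 33.55 MPa (case 3)
Final answer: 2, 1, 3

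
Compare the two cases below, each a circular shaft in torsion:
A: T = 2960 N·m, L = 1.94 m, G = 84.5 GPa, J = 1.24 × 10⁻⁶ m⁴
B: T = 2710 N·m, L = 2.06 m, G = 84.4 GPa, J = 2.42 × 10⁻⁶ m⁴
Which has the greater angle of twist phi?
Model: a circular shaft in torsion, so phi = (T·L) / (G·J) (SI units).
  A: phi = (2960 × 1.94) / ((8.45 × 10¹⁰) × (1.24 × 10⁻⁶)) = 0.0548 rad = 3.14°
  B: phi = (2710 × 2.06) / ((8.44 × 10¹⁰) × (2.42 × 10⁻⁶)) = 0.02733 rad = 1.566°
3.14° > 1.566°, so A is larger.
Final answer: A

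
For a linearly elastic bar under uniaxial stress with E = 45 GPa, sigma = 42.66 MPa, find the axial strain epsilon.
Model: a linearly elastic bar under uniaxial stress, so sigma = E·epsilon.
Solve for epsilon: epsilon = sigma / E.
Convert to SI units:
  E = 45 GPa = 4.5 × 10¹⁰ Pa
  sigma = 42.66 MPa = 4.266 × 10⁷ Pa
Substitute:
  epsilon = (4.266 × 10⁷) / (4.5 × 10¹⁰)
  epsilon = 0.000948
Final answer: epsilon = 0.000948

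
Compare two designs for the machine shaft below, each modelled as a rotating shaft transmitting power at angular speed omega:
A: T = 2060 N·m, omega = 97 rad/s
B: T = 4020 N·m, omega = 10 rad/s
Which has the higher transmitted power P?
Model: a rotating shaft transmitting power at angular speed omega, so P = T·omega (SI units).
  A: P = 2060 × 97 = 199800 W = 199.8 kW
  B: P = 4020 × 10 = 40200 W = 40.2 kW
199.8 kW > 40.2 kW, so A is larger.
Final answer: A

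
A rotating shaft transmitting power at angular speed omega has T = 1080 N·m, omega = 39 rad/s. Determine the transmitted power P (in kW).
Model: a rotating shaft transmitting power at angular speed omega, so P = T·omega.
Substitute:
  P = 1080 × 39
  P = 42120 W
Convert: P = 42120 W = 42.12 kW
Final answer: P = 42.12 kW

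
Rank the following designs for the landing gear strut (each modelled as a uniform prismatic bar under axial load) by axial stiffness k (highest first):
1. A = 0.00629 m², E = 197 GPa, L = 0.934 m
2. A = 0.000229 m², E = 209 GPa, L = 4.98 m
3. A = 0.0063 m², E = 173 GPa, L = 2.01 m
Model: a uniform prismatic bar under axial load, so k = (A·E) / L (SI units).
  Case 1: k = (0.00629 × (1.97 × 10¹¹)) / 0.934 = 1.327 × 10⁹ N/m = 1327 MN/m
  Case 2: k = (0.000229 × (2.09 × 10¹¹)) / 4.98 = 9.611 × 10⁶ N/m = 9.611 MN/m
  Case 3: k = (0.0063 × (1.73 × 10¹¹)) / 2.01 = 5.422 × 10⁸ N/m = 542.2 MN/m
Ordering: 1327 MN/m (case 1) > 542.2 MN/m (case 3) > 9.611 MN/m (case 2)
Final answer: 1, 3, 2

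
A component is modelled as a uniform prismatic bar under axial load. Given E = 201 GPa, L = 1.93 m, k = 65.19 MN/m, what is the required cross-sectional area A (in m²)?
Model: a uniform prismatic bar under axial load, so k = (A·E) / L.
Solve for A: A = (k·L) / E.
Convert to SI units:
  E = 201 GPa = 2.01 × 10¹¹ Pa
  k = 65.19 MN/m = 6.519 × 10⁷ N/m
Substitute:
  A = ((6.519 × 10⁷) × 1.93) / (2.01 × 10¹¹)
  A = 0.000626 m²
Final answer: A = 0.000626 m²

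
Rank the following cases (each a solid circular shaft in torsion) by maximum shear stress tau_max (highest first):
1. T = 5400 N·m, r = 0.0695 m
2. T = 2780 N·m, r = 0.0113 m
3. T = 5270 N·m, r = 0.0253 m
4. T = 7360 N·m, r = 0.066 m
Model: a solid circular shaft in torsion, so tau_max = (2·T) / (π·r^3) (SI units).
  Case 1: tau_max = (2 × 5400) / (π × 0.0695^3) = 1.024 × 10⁷ Pa = 10.24 MPa
  Case 2: tau_max = (2 × 2780) / (π × 0.0113^3) = 1.227 × 10⁹ Pa = 1227 MPa
  Case 3: tau_max = (2 × 5270) / (π × 0.0253^3) = 2.072 × 10⁸ Pa = 207.2 MPa
  Case 4: tau_max = (2 × 7360) / (π × 0.066^3) = 1.63 × 10⁷ Pa = 16.3 MPa
Ordering: 1227 MPa (case 2) > 207.2 MPa (case 3) > 16.3 MPa (case 4) > 10.24 MPa (case 1)
Final answer: 2, 3, 4, 1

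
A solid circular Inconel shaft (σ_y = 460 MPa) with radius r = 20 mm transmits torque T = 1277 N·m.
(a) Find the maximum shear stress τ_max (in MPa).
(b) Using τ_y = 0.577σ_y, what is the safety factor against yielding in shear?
(a) For a solid circular shaft, τ_max = T·r/J with J = π·r^4/2, i.e. τ_max = 2·T / (π·r^3). Convert r = 20 mm = 0.02 m.
  τ_max = (2 × 1277) / (π × 0.02^3) = 1.016 × 10⁸ Pa = 101.6 MPa
(b) τ_y = 0.577 × 460 = 265.42 MPa
  SF = τ_y/τ_max = 265.42 / 101.6 = 2.612
Final answer: (a) τ_max = 101.6 MPa, (b) SF = 2.612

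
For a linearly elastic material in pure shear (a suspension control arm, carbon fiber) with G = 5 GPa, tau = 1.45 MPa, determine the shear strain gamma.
Model: a linearly elastic material in pure shear, so tau = G·gamma.
Solve for gamma: gamma = tau / G.
Convert to SI units:
  G = 5 GPa = 5 × 10⁹ Pa
  tau = 1.45 MPa = 1.45 × 10⁶ Pa
Substitute:
  gamma = (1.45 × 10⁶) / (5 × 10⁹)
  gamma = 0.00029
Final answer: gamma = 0.00029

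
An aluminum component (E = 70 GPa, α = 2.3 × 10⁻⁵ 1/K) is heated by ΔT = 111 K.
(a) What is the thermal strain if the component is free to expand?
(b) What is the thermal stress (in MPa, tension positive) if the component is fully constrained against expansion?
(a) Free thermal strain ε_th = α·ΔT = (2.3 × 10⁻⁵) × 111 = 0.002553
(b) Fully constrained, the expansion is suppressed, so σ = -E·α·ΔT. Convert E = 70 GPa = 7 × 10¹⁰ Pa.
  σ = -(7 × 10¹⁰) × (2.3 × 10⁻⁵) × 111 = -1.787 × 10⁸ Pa = -178.7 MPa (compressive)
Final answer: (a) ε_th = 0.002553, (b) σ = -178.7 MPa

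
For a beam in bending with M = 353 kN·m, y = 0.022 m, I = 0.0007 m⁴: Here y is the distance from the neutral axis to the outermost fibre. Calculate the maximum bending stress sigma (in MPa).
Model: a beam in bending, so sigma = (M·y) / I.
Convert to SI units:
  M = 353 kN·m = 353000 N·m
Substitute:
  sigma = (353000 × 0.022) / 0.0007
  sigma = 1.109 × 10⁷ Pa
Convert: sigma = 1.109 × 10⁷ Pa = 11.09 MPa
Final answer: sigma = 11.09 MPa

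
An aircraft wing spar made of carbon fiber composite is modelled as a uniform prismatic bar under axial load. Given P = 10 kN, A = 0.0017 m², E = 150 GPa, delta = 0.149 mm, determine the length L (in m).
Model: a uniform prismatic bar under axial load, so delta = (P·L) / (A·E).
Solve for L: L = (delta·A·E) / P.
Convert to SI units:
  P = 10 kN = 10000 N
  E = 150 GPa = 1.5 × 10¹¹ Pa
  delta = 0.149 mm = 0.000149 m
Substitute:
  L = (0.000149 × 0.0017 × (1.5 × 10¹¹)) / 10000
  L = 3.8 m
Final answer: L = 3.8 m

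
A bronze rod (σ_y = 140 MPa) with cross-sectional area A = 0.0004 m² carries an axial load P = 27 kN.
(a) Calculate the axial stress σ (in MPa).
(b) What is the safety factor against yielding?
(a) Axial stress σ = P/A. Convert P = 27 kN = 27000 N.
  σ = 27000 / 0.0004 = 6.75 × 10⁷ Pa = 67.5 MPa
(b) Safety factor SF = σ_y/σ = 140 / 67.5 = 2.074
Final answer: (a) σ = 67.5 MPa, (b) SF = 2.074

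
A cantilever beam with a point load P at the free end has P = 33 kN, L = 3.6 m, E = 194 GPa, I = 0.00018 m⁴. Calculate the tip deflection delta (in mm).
Model: a cantilever beam with a point load P at the free end, so delta = (P·L^3) / (3·E·I).
Convert to SI units:
  P = 33 kN = 33000 N
  E = 194 GPa = 1.94 × 10¹¹ Pa
Substitute:
  delta = (33000 × 3.6^3) / (3 × (1.94 × 10¹¹) × 0.00018)
  delta = 0.0147 m
Convert: delta = 0.0147 m = 14.7 mm
Final answer: delta = 14.7 mm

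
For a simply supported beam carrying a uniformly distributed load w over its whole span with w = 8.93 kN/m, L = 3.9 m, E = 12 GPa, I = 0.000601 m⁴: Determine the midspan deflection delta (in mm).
Model: a simply supported beam carrying a uniformly distributed load w over its whole span, so delta = (5·w·L^4) / (384·E·I).
Convert to SI units:
  w = 8.93 kN/m = 8930 N/m
  E = 12 GPa = 1.2 × 10¹⁰ Pa
Substitute:
  delta = (5 × 8930 × 3.9^4) / (384 × (1.2 × 10¹⁰) × 0.000601)
  delta = 0.00373 m
Convert: delta = 0.00373 m = 3.73 mm
Final answer: delta = 3.73 mm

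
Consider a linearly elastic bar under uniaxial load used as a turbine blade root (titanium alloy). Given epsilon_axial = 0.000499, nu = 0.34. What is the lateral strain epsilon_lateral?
Model: a linearly elastic bar under uniaxial load, so epsilon_lateral = -nu·epsilon_axial.
Substitute:
  epsilon_lateral = -(0.34 × 0.000499)
  epsilon_lateral = -0.0001697
Final answer: epsilon_lateral = -0.0001697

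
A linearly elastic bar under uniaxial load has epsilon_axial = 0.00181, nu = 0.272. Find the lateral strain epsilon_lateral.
Model: a linearly elastic bar under uniaxial load, so epsilon_lateral = -nu·epsilon_axial.
Substitute:
  epsilon_lateral = -(0.272 × 0.00181)
  epsilon_lateral = -0.0004923
Final answer: epsilon_lateral = -0.0004923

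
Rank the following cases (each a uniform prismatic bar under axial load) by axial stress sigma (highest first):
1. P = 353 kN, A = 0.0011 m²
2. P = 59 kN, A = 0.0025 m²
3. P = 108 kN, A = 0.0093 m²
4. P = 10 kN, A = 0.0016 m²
Model: a uniform prismatic bar under axial load, so sigma = P / A (SI units).
  Case 1: sigma = 353000 / 0.0011 = 3.209 × 10⁸ Pa = 320.9 MPa
  Case 2: sigma = 59000 / 0.0025 = 2.36 × 10⁷ Pa = 23.6 MPa
  Case 3: sigma = 108000 / 0.0093 = 1.161 × 10⁷ Pa = 11.61 MPa
  Case 4: sigma = 10000 / 0.0016 = 6.25 × 10⁶ Pa = 6.25 MPa
Ordering: 320.9 MPa (case 1) > 23.6 MPa (case 2) > 11.61 MPa (case 3) > 6.25 MPa (case 4)
Final answer: 1, 2, 3, 4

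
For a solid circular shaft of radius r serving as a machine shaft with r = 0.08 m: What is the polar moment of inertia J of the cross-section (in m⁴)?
Model: a solid circular shaft of radius r, so J = (π·r^4) / 2.
Substitute:
  J = (π × 0.08^4) / 2
  J = 6.434 × 10⁻⁵ m⁴
Final answer: J = 6.434 × 10⁻⁵ m⁴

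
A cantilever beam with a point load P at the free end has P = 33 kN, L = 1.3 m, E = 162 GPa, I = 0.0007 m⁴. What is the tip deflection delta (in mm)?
Model: a cantilever beam with a point load P at the free end, so delta = (P·L^3) / (3·E·I).
Convert to SI units:
  P = 33 kN = 33000 N
  E = 162 GPa = 1.62 × 10¹¹ Pa
Substitute:
  delta = (33000 × 1.3^3) / (3 × (1.62 × 10¹¹) × 0.0007)
  delta = 0.0002131 m
Convert: delta = 0.0002131 m = 0.2131 mm
Final answer: delta = 0.2131 mm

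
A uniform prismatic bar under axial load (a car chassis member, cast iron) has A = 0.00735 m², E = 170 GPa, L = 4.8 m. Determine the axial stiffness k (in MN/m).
Model: a uniform prismatic bar under axial load, so k = (A·E) / L.
Convert to SI units:
  E = 170 GPa = 1.7 × 10¹¹ Pa
Substitute:
  k = (0.00735 × (1.7 × 10¹¹)) / 4.8
  k = 2.603 × 10⁸ N/m
Convert: k = 2.603 × 10⁸ N/m = 260.3 MN/m
Final answer: k = 260.3 MN/m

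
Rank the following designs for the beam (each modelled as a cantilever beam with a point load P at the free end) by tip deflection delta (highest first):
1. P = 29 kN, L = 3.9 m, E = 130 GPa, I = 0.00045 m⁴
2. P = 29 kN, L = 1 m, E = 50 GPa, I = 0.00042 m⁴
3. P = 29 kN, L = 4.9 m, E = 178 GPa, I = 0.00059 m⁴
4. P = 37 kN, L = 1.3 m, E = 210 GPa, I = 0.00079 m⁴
Model: a cantilever beam with a point load P at the free end, so delta = (P·L^3) / (3·E·I) (SI units).
  Case 1: delta = (29000 × 3.9^3) / (3 × (1.3 × 10¹¹) × 0.00045) = 0.009802 m = 9.802 mm
  Case 2: delta = (29000 × 1^3) / (3 × (5 × 10¹⁰) × 0.00042) = 0.0004603 m = 0.4603 mm
  Case 3: delta = (29000 × 4.9^3) / (3 × (1.78 × 10¹¹) × 0.00059) = 0.01083 m = 10.83 mm
  Case 4: delta = (37000 × 1.3^3) / (3 × (2.1 × 10¹¹) × 0.00079) = 0.0001633 m = 0.1633 mm
Ordering: 10.83 mm (case 3) > 9.802 mm (case 1) > 0.4603 mm (case 2) > 0.1633 mm (case 4)
Final answer: 3, 1, 2, 4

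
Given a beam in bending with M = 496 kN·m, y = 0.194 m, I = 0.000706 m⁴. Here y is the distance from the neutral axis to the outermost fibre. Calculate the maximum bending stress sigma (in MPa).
Model: a beam in bending, so sigma = (M·y) / I.
Convert to SI units:
  M = 496 kN·m = 496000 N·m
Substitute:
  sigma = (496000 × 0.194) / 0.000706
  sigma = 1.363 × 10⁸ Pa
Convert: sigma = 1.363 × 10⁸ Pa = 136.3 MPa
Final answer: sigma = 136.3 MPa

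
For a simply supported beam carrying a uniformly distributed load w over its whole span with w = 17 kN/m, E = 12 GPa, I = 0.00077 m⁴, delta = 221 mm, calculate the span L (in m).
Model: a simply supported beam carrying a uniformly distributed load w over its whole span, so delta = (5·w·L^4) / (384·E·I).
Solve for L: L = ((384·delta·E·I) / (5·w))^(1/4).
Convert to SI units:
  w = 17 kN/m = 17000 N/m
  E = 12 GPa = 1.2 × 10¹⁰ Pa
  delta = 221 mm = 0.221 m
Substitute:
  L = ((384 × 0.221 × (1.2 × 10¹⁰) × 0.00077) / (5 × 17000))^(1/4)
  L = 9.8 m
Final answer: L = 9.8 m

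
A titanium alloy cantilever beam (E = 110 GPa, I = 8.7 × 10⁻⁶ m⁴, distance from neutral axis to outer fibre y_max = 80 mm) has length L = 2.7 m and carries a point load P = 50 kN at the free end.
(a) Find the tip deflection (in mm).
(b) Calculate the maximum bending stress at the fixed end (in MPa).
(a) Tip deflection of a cantilever with an end point load: δ = P·L^3 / (3·E·I). Convert P = 50 kN = 50000 N, E = 110 GPa = 1.1 × 10¹¹ Pa.
  δ = (50000 × 2.7^3) / (3 × (1.1 × 10¹¹) × (8.7 × 10⁻⁶)) = 0.3428 m = 342.8 mm
(b) Maximum bending moment at the fixed end: M = P·L = 50000 × 2.7 = 135000 N·m. Convert y_max = 80 mm = 0.08 m.
  σ = M·y_max / I = (135000 × 0.08) / (8.7 × 10⁻⁶) = 1.241 × 10⁹ Pa = 1241 MPa
Final answer: (a) δ = 342.8 mm, (b) σ = 1241 MPa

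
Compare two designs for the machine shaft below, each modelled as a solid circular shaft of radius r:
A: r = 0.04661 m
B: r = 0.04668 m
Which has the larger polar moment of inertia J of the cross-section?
Model: a solid circular shaft of radius r, so J = (π·r^4) / 2 (SI units).
  A: J = (π × 0.04661^4) / 2 = 7.414 × 10⁻⁶ m⁴
  B: J = (π × 0.04668^4) / 2 = 7.458 × 10⁻⁶ m⁴
7.458 × 10⁻⁶ m⁴ > 7.414 × 10⁻⁶ m⁴, so B is larger.
Final answer: B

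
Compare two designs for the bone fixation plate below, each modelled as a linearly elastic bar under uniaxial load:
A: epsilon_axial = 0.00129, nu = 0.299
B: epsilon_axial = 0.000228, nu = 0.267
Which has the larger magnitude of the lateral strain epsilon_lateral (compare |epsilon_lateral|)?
Model: a linearly elastic bar under uniaxial load, so epsilon_lateral = -nu·epsilon_axial (SI units).
  A: epsilon_lateral = -(0.299 × 0.00129) = -0.0003857
  B: epsilon_lateral = -(0.267 × 0.000228) = -6.088 × 10⁻⁵
|epsilon_lateral|: A = 0.0003857, B = 6.088 × 10⁻⁵, so A is larger in magnitude.
Final answer: A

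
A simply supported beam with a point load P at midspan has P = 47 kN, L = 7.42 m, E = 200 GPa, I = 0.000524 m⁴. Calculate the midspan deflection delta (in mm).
Model: a simply supported beam with a point load P at midspan, so delta = (P·L^3) / (48·E·I).
Convert to SI units:
  P = 47 kN = 47000 N
  E = 200 GPa = 2 × 10¹¹ Pa
Substitute:
  delta = (47000 × 7.42^3) / (48 × (2 × 10¹¹) × 0.000524)
  delta = 0.003817 m
Convert: delta = 0.003817 m = 3.817 mm
Final answer: delta = 3.817 mm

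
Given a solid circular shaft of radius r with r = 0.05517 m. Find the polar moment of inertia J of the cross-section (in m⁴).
Model: a solid circular shaft of radius r, so J = (π·r^4) / 2.
Substitute:
  J = (π × 0.05517^4) / 2
  J = 1.455 × 10⁻⁵ m⁴
Final answer: J = 1.455 × 10⁻⁵ m⁴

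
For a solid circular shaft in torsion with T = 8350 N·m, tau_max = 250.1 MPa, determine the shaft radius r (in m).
Model: a solid circular shaft in torsion, so tau_max = (2·T) / (π·r^3).
Solve for r: r = ((2·T) / (π·tau_max))^(1/3).
Convert to SI units:
  tau_max = 250.1 MPa = 2.501 × 10⁸ Pa
Substitute:
  r = ((2 × 8350) / (π × (2.501 × 10⁸)))^(1/3)
  r = 0.0277 m
Final answer: r = 0.0277 m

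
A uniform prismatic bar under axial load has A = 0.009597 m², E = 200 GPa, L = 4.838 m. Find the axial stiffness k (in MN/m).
Model: a uniform prismatic bar under axial load, so k = (A·E) / L.
Convert to SI units:
  E = 200 GPa = 2 × 10¹¹ Pa
Substitute:
  k = (0.009597 × (2 × 10¹¹)) / 4.838
  k = 3.967 × 10⁸ N/m
Convert: k = 3.967 × 10⁸ N/m = 396.7 MN/m
Final answer: k = 396.7 MN/m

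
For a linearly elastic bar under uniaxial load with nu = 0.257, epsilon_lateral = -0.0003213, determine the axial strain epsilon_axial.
Model: a linearly elastic bar under uniaxial load, so epsilon_lateral = -nu·epsilon_axial.
Solve for epsilon_axial: epsilon_axial = -epsilon_lateral / nu.
Substitute:
  epsilon_axial = -(-0.0003213) / 0.257
  epsilon_axial = 0.00125
Final answer: epsilon_axial = 0.00125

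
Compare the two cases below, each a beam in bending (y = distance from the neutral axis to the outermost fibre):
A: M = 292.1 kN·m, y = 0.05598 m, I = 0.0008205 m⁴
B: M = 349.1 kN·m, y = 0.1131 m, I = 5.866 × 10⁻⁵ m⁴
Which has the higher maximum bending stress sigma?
Model: a beam in bending (y = distance from the neutral axis to the outermost fibre), so sigma = (M·y) / I (SI units).
  A: sigma = (292100 × 0.05598) / 0.0008205 = 1.993 × 10⁷ Pa = 19.93 MPa
  B: sigma = (349100 × 0.1131) / (5.866 × 10⁻⁵) = 6.731 × 10⁸ Pa = 673.1 MPa
673.1 MPa > 19.93 MPa, so B is larger.
Final answer: B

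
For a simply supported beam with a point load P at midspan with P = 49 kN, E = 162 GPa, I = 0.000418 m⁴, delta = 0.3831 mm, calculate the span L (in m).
Model: a simply supported beam with a point load P at midspan, so delta = (P·L^3) / (48·E·I).
Solve for L: L = ((48·delta·E·I) / P)^(1/3).
Convert to SI units:
  P = 49 kN = 49000 N
  E = 162 GPa = 1.62 × 10¹¹ Pa
  delta = 0.3831 mm = 0.0003831 m
Substitute:
  L = ((48 × 0.0003831 × (1.62 × 10¹¹) × 0.000418) / 49000)^(1/3)
  L = 2.94 m
Final answer: L = 2.94 m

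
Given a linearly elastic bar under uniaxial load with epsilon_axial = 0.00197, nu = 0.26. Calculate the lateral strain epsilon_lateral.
Model: a linearly elastic bar under uniaxial load, so epsilon_lateral = -nu·epsilon_axial.
Substitute:
  epsilon_lateral = -(0.26 × 0.00197)
  epsilon_lateral = -0.0005122
Final answer: epsilon_lateral = -0.0005122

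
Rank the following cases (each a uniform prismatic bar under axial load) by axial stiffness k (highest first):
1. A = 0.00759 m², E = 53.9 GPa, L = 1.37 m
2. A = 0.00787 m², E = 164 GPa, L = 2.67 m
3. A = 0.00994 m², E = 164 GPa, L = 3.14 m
Model: a uniform prismatic bar under axial load, so k = (A·E) / L (SI units).
  Case 1: k = (0.00759 × (5.39 × 10¹⁰)) / 1.37 = 2.986 × 10⁸ N/m = 298.6 MN/m
  Case 2: k = (0.00787 × (1.64 × 10¹¹)) / 2.67 = 4.834 × 10⁸ N/m = 483.4 MN/m
  Case 3: k = (0.00994 × (1.64 × 10¹¹)) / 3.14 = 5.192 × 10⁸ N/m = 519.2 MN/m
Ordering: 519.2 MN/m (case 3) > 483.4 MN/m (case 2) > 298.6 MN/m (case 1)
Final answer: 3, 2, 1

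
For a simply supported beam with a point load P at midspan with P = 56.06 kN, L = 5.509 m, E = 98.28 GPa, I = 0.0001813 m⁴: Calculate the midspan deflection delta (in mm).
Model: a simply supported beam with a point load P at midspan, so delta = (P·L^3) / (48·E·I).
Convert to SI units:
  P = 56.06 kN = 56060 N
  E = 98.28 GPa = 9.828 × 10¹⁰ Pa
Substitute:
  delta = (56060 × 5.509^3) / (48 × (9.828 × 10¹⁰) × 0.0001813)
  delta = 0.01096 m
Convert: delta = 0.01096 m = 10.96 mm
Final answer: delta = 10.96 mm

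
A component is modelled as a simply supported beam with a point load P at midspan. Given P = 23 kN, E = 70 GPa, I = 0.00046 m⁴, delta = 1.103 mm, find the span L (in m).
Model: a simply supported beam with a point load P at midspan, so delta = (P·L^3) / (48·E·I).
Solve for L: L = ((48·delta·E·I) / P)^(1/3).
Convert to SI units:
  P = 23 kN = 23000 N
  E = 70 GPa = 7 × 10¹⁰ Pa
  delta = 1.103 mm = 0.001103 m
Substitute:
  L = ((48 × 0.001103 × (7 × 10¹⁰) × 0.00046) / 23000)^(1/3)
  L = 4.201 m
Final answer: L = 4.201 m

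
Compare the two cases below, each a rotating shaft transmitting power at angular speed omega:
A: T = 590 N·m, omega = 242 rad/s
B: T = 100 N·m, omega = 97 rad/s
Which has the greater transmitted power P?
Model: a rotating shaft transmitting power at angular speed omega, so P = T·omega (SI units).
  A: P = 590 × 242 = 142800 W = 142.8 kW
  B: P = 100 × 97 = 9700 W = 9.7 kW
142.8 kW > 9.7 kW, so A is larger.
Final answer: A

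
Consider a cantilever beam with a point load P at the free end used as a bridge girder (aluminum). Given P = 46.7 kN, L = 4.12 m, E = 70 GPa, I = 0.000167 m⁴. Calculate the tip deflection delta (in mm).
Model: a cantilever beam with a point load P at the free end, so delta = (P·L^3) / (3·E·I).
Convert to SI units:
  P = 46.7 kN = 46700 N
  E = 70 GPa = 7 × 10¹⁰ Pa
Substitute:
  delta = (46700 × 4.12^3) / (3 × (7 × 10¹⁰) × 0.000167)
  delta = 0.09313 m
Convert: delta = 0.09313 m = 93.13 mm
Final answer: delta = 93.13 mm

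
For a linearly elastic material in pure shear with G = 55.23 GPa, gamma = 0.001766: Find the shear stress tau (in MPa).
Model: a linearly elastic material in pure shear, so tau = G·gamma.
Convert to SI units:
  G = 55.23 GPa = 5.523 × 10¹⁰ Pa
Substitute:
  tau = (5.523 × 10¹⁰) × 0.001766
  tau = 9.754 × 10⁷ Pa
Convert: tau = 9.754 × 10⁷ Pa = 97.54 MPa
Final answer: tau = 97.54 MPa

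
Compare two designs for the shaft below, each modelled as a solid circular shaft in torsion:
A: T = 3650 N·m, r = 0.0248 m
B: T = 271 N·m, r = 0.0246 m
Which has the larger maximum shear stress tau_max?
Model: a solid circular shaft in torsion, so tau_max = (2·T) / (π·r^3) (SI units).
  A: tau_max = (2 × 3650) / (π × 0.0248^3) = 1.523 × 10⁸ Pa = 152.3 MPa
  B: tau_max = (2 × 271) / (π × 0.0246^3) = 1.159 × 10⁷ Pa = 11.59 MPa
152.3 MPa > 11.59 MPa, so A is larger.
Final answer: A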